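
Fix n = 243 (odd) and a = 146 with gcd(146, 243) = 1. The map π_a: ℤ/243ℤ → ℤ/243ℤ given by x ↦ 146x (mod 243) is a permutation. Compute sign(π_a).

-1

Trace 53: π^k(53) = [53, 205, 41, 154, 128, 220, 44] for k=0..6.
The orbit structure of x ↦ 146x mod 243: 6 orbits of sizes [162, 54, 18, 6, 2, 1].
6 cycles on 243: each ℓ→(−1)^(ℓ−1), product (−1)^237 = -1.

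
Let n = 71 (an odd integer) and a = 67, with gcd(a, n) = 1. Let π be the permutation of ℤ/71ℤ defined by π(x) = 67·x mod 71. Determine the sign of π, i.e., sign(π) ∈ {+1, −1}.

Trace 51: π^k(51) = [51, 9, 35, 2, 63, 32, 14] for k=0..6.
Cycle type of π: 70 + 1; total 2 cycles.
n − c = 71 − 2 = 69; sign = (−1)^69 = -1.

-1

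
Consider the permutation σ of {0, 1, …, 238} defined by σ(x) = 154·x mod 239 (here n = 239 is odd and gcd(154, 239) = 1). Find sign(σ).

Trace 47: π^k(47) = [47, 68, 195, 155, 209, 160, 23] for k=0..6.
Cycle type of π: 238 + 1; total 2 cycles.
With 2 cycles on 239 points, sign = (−1)^{239−2} = -1.

-1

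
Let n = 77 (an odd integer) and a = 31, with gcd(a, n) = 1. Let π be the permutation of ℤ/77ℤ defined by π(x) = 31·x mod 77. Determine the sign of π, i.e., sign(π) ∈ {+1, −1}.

Orbit of 34 under x↦31x: [34, 53, 26, 36, 38, 23, 20]… (length divides ord_77(31)).
The orbit structure of x ↦ 31x mod 77: 6 orbits of sizes [30, 30, 6, 5, 5, 1].
77 − 6 = 71 transpositions; sign(π) = (−1)^71 = -1.

-1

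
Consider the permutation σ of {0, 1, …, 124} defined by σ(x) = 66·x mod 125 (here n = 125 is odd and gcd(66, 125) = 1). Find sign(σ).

+1

Trace 16: π^k(16) = [16, 56, 71, 61, 26, 91, 6] for k=0..6.
Cycle lengths of π_66 on ℤ/125ℤ: [25, 25, 25, 25, 5, 5, 5, 5, 1, 1, 1, 1, 1]; 13 cycles in total.
n − c = 125 − 13 = 112; sign = (−1)^112 = +1.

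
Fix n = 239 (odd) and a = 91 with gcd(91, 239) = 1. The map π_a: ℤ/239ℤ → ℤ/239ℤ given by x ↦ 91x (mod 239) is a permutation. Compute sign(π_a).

Start at x=144: 144 → 198 → 93 → 98 → 75 → 133 → 153 → … (one orbit).
The orbit structure of x ↦ 91x mod 239: 3 orbits of sizes [119, 119, 1].
239 − 3 = 236 transpositions; sign(π) = (−1)^236 = +1.

+1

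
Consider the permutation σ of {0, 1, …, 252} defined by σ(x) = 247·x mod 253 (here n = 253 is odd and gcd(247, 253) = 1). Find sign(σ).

Start at x=89: 89 → 225 → 168 → 4 → 229 → 144 → 148 → … (one orbit).
π_247 has 6 disjoint cycles with lengths [110, 110, 22, 5, 5, 1] on {0,…,252}.
n − c = 253 − 6 = 247; sign = (−1)^247 = -1.
Check: (247/253) = -1 by Zolotarev.

-1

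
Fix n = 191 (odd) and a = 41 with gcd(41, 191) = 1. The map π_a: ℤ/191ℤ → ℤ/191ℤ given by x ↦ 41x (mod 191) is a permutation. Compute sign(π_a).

-1

Orbit of 41 under x↦41x: [41, 153, 161, 107, 185, 136, 37]… (length divides ord_191(41)).
π_41 has 6 disjoint cycles with lengths [38, 38, 38, 38, 38, 1] on {0,…,190}.
With 6 cycles on 191 points, sign = (−1)^{191−6} = -1.
Check: (41/191) = -1 by Zolotarev.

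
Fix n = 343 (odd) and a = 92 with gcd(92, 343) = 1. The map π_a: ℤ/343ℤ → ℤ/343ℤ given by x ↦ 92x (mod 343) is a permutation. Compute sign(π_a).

Orbit of 337 under x↦92x: [337, 134, 323, 218, 162, 155, 197]… (length divides ord_343(92)).
19 cycles of lengths [49, 49, 49, 49, 49, 49, 7, 7, 7, 7, 7, 7, 1, 1, 1, 1, 1, 1, 1].
With 19 cycles on 343 points, sign = (−1)^{343−19} = +1.

+1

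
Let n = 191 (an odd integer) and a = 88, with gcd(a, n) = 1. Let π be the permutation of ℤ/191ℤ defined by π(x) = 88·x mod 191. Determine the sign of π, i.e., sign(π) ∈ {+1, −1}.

Trace 11: π^k(11) = [11, 13, 189, 15, 174, 32, 142] for k=0..6.
2 cycles of lengths [190, 1].
2 cycles on 191: each ℓ→(−1)^(ℓ−1), product (−1)^189 = -1.

-1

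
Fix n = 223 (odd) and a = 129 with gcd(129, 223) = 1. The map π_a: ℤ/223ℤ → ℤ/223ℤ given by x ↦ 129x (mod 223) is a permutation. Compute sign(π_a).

Start at x=76: 76 → 215 → 83 → 3 → 164 → 194 → 50 → … (one orbit).
Decompose π into cycles: lengths [222, 1] (2 cycles, including the fixed point 0).
sign(π) = (−1)^{n − #cycles} = (−1)^{223−2} = (−1)^221 = -1.
The Jacobi symbol (129|223) = -1 (Zolotarev) agrees.

-1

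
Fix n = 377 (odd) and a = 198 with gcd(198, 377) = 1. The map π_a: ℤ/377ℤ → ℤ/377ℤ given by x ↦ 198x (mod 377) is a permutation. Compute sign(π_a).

Orbit of 248 under x↦198x: [248, 94, 139, 1, 198, 373, 339]… (length divides ord_377(198)).
Cycle type of π: 21×16 + 7×4 + 3×4 + 1; total 25 cycles.
Σ(ℓ_i−1) = 377−25 = 352; sign = (−1)^352 = +1.
Zolotarev: (198|377) = +1, matching the cycle-count sign.

+1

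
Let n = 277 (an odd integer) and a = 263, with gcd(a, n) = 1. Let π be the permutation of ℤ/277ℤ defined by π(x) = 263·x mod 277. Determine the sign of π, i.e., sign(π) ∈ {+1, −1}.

-1

Start at x=14: 14 → 81 → 251 → 87 → 167 → 155 → 46 → … (one orbit).
Decompose π into cycles: lengths [276, 1] (2 cycles, including the fixed point 0).
n − c = 277 − 2 = 275; sign = (−1)^275 = -1.
Check: (263/277) = -1 by Zolotarev.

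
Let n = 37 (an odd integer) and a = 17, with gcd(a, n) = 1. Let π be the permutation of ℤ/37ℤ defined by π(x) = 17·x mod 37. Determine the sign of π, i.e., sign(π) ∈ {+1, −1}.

-1

Start at x=30: 30 → 29 → 12 → 19 → 27 → 15 → 33 → … (one orbit).
Cycle lengths of π_17 on ℤ/37ℤ: [36, 1]; 2 cycles in total.
n − c = 37 − 2 = 35; sign = (−1)^35 = -1.
Via Zolotarev, sign(π_{17}) = (17|37) = -1.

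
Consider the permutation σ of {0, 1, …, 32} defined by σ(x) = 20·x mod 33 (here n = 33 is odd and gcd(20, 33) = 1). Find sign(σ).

Trace 16: π^k(16) = [16, 23, 31, 26, 25, 5, 1] for k=0..6.
6 cycles of lengths [10, 10, 5, 5, 2, 1].
With 6 cycles on 33 points, sign = (−1)^{33−6} = -1.

-1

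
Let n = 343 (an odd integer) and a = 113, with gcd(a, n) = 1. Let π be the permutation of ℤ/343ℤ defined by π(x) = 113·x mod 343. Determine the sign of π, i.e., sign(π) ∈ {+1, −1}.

+1

Orbit of 204 under x↦113x: [204, 71, 134, 50, 162, 127, 288]… (length divides ord_343(113)).
Cycle lengths of π_113 on ℤ/343ℤ: [49, 49, 49, 49, 49, 49, 7, 7, 7, 7, 7, 7, 1, 1, 1, 1, 1, 1, 1]; 19 cycles in total.
Σ(ℓ_i−1) = 343−19 = 324; sign = (−1)^324 = +1.
Check: (113/343) = +1 by Zolotarev.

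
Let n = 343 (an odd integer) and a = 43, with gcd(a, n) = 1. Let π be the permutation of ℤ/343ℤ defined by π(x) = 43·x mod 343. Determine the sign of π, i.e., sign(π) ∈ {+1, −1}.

+1

Start at x=78: 78 → 267 → 162 → 106 → 99 → 141 → 232 → … (one orbit).
19 cycles of lengths [49, 49, 49, 49, 49, 49, 7, 7, 7, 7, 7, 7, 1, 1, 1, 1, 1, 1, 1].
19 cycles on 343: each ℓ→(−1)^(ℓ−1), product (−1)^324 = +1.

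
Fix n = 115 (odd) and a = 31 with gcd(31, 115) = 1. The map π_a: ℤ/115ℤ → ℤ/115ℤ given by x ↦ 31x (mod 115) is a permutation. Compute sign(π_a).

+1

Trace 71: π^k(71) = [71, 16, 36, 81, 96, 101, 26] for k=0..6.
The orbit structure of x ↦ 31x mod 115: 15 orbits of sizes [11, 11, 11, 11, 11, 11, 11, 11, 11, 11, 1, 1, 1, 1, 1].
n − c = 115 − 15 = 100; sign = (−1)^100 = +1.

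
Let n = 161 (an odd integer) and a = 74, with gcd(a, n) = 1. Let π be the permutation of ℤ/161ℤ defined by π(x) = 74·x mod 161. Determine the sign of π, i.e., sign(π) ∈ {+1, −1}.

Start at x=51: 51 → 71 → 102 → 142 → 43 → 123 → 86 → … (one orbit).
Cycle type of π: 66×2 + 22 + 3×2 + 1; total 6 cycles.
sign(π) = (−1)^{n − #cycles} = (−1)^{161−6} = (−1)^155 = -1.

-1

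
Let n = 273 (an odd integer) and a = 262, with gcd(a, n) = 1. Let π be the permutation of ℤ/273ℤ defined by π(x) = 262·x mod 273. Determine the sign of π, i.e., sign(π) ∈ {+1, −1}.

Orbit of 100 under x↦262x: [100, 265, 88, 124, 1, 262, 121]… (length divides ord_273(262)).
27 cycles of lengths [12, 12, 12, 12, 12, 12, 12, 12, 12, 12, 12, 12, 12, 12, 12, 12, 12, 12, 12, 12, 12, 6, 6, 6, 1, 1, 1].
sign(π) = (−1)^{n − #cycles} = (−1)^{273−27} = (−1)^246 = +1.

+1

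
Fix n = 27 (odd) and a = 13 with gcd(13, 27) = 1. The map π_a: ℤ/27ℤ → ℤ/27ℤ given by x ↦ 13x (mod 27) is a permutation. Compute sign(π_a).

Trace 13: π^k(13) = [13, 7, 10, 22, 16, 19, 4] for k=0..6.
π_13 has 7 disjoint cycles with lengths [9, 9, 3, 3, 1, 1, 1] on {0,…,26}.
7 cycles on 27: each ℓ→(−1)^(ℓ−1), product (−1)^20 = +1.

+1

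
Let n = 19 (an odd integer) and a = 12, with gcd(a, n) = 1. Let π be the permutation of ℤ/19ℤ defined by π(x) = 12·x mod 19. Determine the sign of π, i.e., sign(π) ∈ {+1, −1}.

-1

Trace 12: π^k(12) = [12, 11, 18, 7, 8, 1] for k=0..5.
The orbit structure of x ↦ 12x mod 19: 4 orbits of sizes [6, 6, 6, 1].
With 4 cycles on 19 points, sign = (−1)^{19−4} = -1.
Check: (12/19) = -1 by Zolotarev.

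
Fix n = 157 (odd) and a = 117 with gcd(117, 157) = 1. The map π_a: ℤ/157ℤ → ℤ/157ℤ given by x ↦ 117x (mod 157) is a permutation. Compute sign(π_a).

+1

Trace 130: π^k(130) = [130, 138, 132, 58, 35, 13, 108] for k=0..6.
π_117 has 3 disjoint cycles with lengths [78, 78, 1] on {0,…,156}.
n − c = 157 − 3 = 154; sign = (−1)^154 = +1.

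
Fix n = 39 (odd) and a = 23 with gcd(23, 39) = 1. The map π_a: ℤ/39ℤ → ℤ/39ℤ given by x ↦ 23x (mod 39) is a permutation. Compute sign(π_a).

-1

Orbit of 23 under x↦23x: [23, 22, 38, 16, 17, 1]… (length divides ord_39(23)).
Cycle type of π: 6×6 + 2 + 1; total 8 cycles.
With 8 cycles on 39 points, sign = (−1)^{39−8} = -1.
Via Zolotarev, sign(π_{23}) = (23|39) = -1.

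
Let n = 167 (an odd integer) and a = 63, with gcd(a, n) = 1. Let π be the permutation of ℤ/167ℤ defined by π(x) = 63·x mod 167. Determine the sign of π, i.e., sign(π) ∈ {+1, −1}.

+1

Orbit of 16 under x↦63x: [16, 6, 44, 100, 121, 108, 124]… (length divides ord_167(63)).
Cycle lengths of π_63 on ℤ/167ℤ: [83, 83, 1]; 3 cycles in total.
sign(π) = (−1)^{n − #cycles} = (−1)^{167−3} = (−1)^164 = +1.
The Jacobi symbol (63|167) = +1 (Zolotarev) agrees.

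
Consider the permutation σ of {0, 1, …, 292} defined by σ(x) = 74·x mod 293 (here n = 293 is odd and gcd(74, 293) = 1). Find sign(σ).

Orbit of 139 under x↦74x: [139, 31, 243, 109, 155, 43, 252]… (length divides ord_293(74)).
π_74 has 2 disjoint cycles with lengths [292, 1] on {0,…,292}.
n − c = 293 − 2 = 291; sign = (−1)^291 = -1.

-1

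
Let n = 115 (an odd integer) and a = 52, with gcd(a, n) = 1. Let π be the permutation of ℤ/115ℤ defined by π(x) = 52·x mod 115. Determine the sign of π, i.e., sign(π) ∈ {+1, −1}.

Trace 31: π^k(31) = [31, 2, 104, 3, 41, 62, 4] for k=0..6.
Decompose π into cycles: lengths [44, 44, 11, 11, 4, 1] (6 cycles, including the fixed point 0).
115 − 6 = 109 transpositions; sign(π) = (−1)^109 = -1.

-1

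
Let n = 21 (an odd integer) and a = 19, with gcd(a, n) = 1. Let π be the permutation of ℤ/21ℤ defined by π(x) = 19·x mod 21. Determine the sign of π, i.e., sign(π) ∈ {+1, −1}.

-1

Start at x=16: 16 → 10 → 1 → 19 → 4 → 13 → 16 (one orbit).
Cycle type of π: 6×3 + 1×3; total 6 cycles.
n − c = 21 − 6 = 15; sign = (−1)^15 = -1.
The Jacobi symbol (19|21) = -1 (Zolotarev) agrees.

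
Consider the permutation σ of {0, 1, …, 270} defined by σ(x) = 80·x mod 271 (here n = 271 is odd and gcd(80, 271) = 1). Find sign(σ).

+1

Start at x=154: 154 → 125 → 244 → 8 → 98 → 252 → 106 → … (one orbit).
Cycle lengths of π_80 on ℤ/271ℤ: [45, 45, 45, 45, 45, 45, 1]; 7 cycles in total.
sign(π) = (−1)^{n − #cycles} = (−1)^{271−7} = (−1)^264 = +1.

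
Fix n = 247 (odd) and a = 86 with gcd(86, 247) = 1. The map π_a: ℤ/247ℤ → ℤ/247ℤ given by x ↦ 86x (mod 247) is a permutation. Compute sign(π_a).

Start at x=142: 142 → 109 → 235 → 203 → 168 → 122 → 118 → … (one orbit).
Cycle type of π: 36×6 + 18 + 4×3 + 1; total 11 cycles.
Σ(ℓ_i−1) = 247−11 = 236; sign = (−1)^236 = +1.
Check: (86/247) = +1 by Zolotarev.

+1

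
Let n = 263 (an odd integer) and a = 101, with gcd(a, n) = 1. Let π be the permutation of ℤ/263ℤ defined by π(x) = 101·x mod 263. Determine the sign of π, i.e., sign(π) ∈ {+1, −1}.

-1

Orbit of 206 under x↦101x: [206, 29, 36, 217, 88, 209, 69]… (length divides ord_263(101)).
Cycle type of π: 262 + 1; total 2 cycles.
Σ(ℓ_i−1) = 263−2 = 261; sign = (−1)^261 = -1.
(101|263)_J = -1 (Zolotarev's lemma cross-check).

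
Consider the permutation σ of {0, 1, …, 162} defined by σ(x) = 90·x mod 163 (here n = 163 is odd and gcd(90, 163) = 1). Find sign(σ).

+1

Trace 144: π^k(144) = [144, 83, 135, 88, 96, 1, 90] for k=0..6.
Cycle lengths of π_90 on ℤ/163ℤ: [81, 81, 1]; 3 cycles in total.
n − c = 163 − 3 = 160; sign = (−1)^160 = +1.
The Jacobi symbol (90|163) = +1 (Zolotarev) agrees.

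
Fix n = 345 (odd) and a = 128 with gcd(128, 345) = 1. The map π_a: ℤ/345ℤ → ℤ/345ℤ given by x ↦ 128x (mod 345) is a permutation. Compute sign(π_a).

Start at x=128: 128 → 169 → 242 → 271 → 188 → 259 → 32 → … (one orbit).
The orbit structure of x ↦ 128x mod 345: 15 orbits of sizes [44, 44, 44, 44, 44, 44, 22, 22, 11, 11, 4, 4, 4, 2, 1].
n − c = 345 − 15 = 330; sign = (−1)^330 = +1.

+1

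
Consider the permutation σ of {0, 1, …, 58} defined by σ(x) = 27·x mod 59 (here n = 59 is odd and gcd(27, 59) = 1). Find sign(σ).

+1

Start at x=21: 21 → 36 → 28 → 48 → 57 → 5 → 17 → … (one orbit).
The orbit structure of x ↦ 27x mod 59: 3 orbits of sizes [29, 29, 1].
With 3 cycles on 59 points, sign = (−1)^{59−3} = +1.
Zolotarev: (27|59) = +1, matching the cycle-count sign.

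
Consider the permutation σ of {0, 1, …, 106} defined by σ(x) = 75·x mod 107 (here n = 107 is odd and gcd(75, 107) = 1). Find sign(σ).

Start at x=105: 105 → 64 → 92 → 52 → 48 → 69 → 39 → … (one orbit).
3 cycles of lengths [53, 53, 1].
Σ(ℓ_i−1) = 107−3 = 104; sign = (−1)^104 = +1.
The Jacobi symbol (75|107) = +1 (Zolotarev) agrees.

+1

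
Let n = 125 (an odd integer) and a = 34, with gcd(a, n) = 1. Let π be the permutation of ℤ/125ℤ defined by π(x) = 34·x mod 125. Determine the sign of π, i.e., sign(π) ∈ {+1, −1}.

Orbit of 94 under x↦34x: [94, 71, 39, 76, 84, 106, 104]… (length divides ord_125(34)).
7 cycles of lengths [50, 50, 10, 10, 2, 2, 1].
7 cycles on 125: each ℓ→(−1)^(ℓ−1), product (−1)^118 = +1.

+1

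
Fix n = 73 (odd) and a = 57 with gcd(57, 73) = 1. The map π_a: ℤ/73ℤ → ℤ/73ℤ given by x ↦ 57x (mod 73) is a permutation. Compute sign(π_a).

Orbit of 4 under x↦57x: [4, 9, 2, 41, 1, 57, 37]… (length divides ord_73(57)).
The orbit structure of x ↦ 57x mod 73: 5 orbits of sizes [18, 18, 18, 18, 1].
Σ(ℓ_i−1) = 73−5 = 68; sign = (−1)^68 = +1.
Via Zolotarev, sign(π_{57}) = (57|73) = +1.

+1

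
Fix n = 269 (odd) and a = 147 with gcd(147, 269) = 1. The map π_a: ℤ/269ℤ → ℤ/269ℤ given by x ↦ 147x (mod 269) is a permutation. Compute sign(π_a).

-1

Start at x=200: 200 → 79 → 46 → 37 → 59 → 65 → 140 → … (one orbit).
The orbit structure of x ↦ 147x mod 269: 2 orbits of sizes [268, 1].
269 − 2 = 267 transpositions; sign(π) = (−1)^267 = -1.
Zolotarev: (147|269) = -1, matching the cycle-count sign.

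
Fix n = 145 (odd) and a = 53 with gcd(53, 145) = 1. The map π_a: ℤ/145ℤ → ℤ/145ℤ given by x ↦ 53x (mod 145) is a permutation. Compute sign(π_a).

Trace 103: π^k(103) = [103, 94, 52, 1, 53, 54, 107] for k=0..6.
10 cycles of lengths [28, 28, 28, 28, 7, 7, 7, 7, 4, 1].
n − c = 145 − 10 = 135; sign = (−1)^135 = -1.
The Jacobi symbol (53|145) = -1 (Zolotarev) agrees.

-1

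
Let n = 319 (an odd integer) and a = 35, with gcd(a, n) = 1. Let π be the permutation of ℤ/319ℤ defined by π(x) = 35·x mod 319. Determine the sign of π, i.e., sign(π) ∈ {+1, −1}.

Start at x=190: 190 → 270 → 199 → 266 → 59 → 151 → 181 → … (one orbit).
Decompose π into cycles: lengths [70, 70, 70, 70, 14, 14, 10, 1] (8 cycles, including the fixed point 0).
n − c = 319 − 8 = 311; sign = (−1)^311 = -1.
Via Zolotarev, sign(π_{35}) = (35|319) = -1.

-1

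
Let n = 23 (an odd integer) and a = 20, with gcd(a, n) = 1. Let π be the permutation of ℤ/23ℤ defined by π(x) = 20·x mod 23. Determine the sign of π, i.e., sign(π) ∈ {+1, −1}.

Orbit of 8 under x↦20x: [8, 22, 3, 14, 4, 11, 13]… (length divides ord_23(20)).
2 cycles of lengths [22, 1].
sign(π) = (−1)^{n − #cycles} = (−1)^{23−2} = (−1)^21 = -1.

-1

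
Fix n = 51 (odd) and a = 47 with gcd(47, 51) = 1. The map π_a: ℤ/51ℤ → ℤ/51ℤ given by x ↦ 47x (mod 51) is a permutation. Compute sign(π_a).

-1

Trace 38: π^k(38) = [38, 1, 47, 16] for k=0..3.
π_47 has 14 disjoint cycles with lengths [4, 4, 4, 4, 4, 4, 4, 4, 4, 4, 4, 4, 2, 1] on {0,…,50}.
With 14 cycles on 51 points, sign = (−1)^{51−14} = -1.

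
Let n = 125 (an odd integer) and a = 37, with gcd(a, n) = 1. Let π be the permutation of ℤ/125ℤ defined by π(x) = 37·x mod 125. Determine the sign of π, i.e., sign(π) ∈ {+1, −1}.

-1

Trace 86: π^k(86) = [86, 57, 109, 33, 96, 52, 49] for k=0..6.
π_37 has 4 disjoint cycles with lengths [100, 20, 4, 1] on {0,…,124}.
4 cycles on 125: each ℓ→(−1)^(ℓ−1), product (−1)^121 = -1.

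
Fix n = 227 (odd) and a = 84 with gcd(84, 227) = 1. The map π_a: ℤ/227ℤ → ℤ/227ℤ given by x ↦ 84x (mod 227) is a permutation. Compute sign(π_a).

Orbit of 49 under x↦84x: [49, 30, 23, 116, 210, 161, 131]… (length divides ord_227(84)).
3 cycles of lengths [113, 113, 1].
n − c = 227 − 3 = 224; sign = (−1)^224 = +1.

+1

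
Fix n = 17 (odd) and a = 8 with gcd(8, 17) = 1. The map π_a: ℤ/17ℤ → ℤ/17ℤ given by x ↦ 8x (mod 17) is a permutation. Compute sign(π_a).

+1

Trace 9: π^k(9) = [9, 4, 15, 1, 8, 13, 2] for k=0..6.
3 cycles of lengths [8, 8, 1].
n − c = 17 − 3 = 14; sign = (−1)^14 = +1.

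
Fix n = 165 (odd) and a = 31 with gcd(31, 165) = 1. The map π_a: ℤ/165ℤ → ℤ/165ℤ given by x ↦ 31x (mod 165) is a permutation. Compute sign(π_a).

Trace 136: π^k(136) = [136, 91, 16, 1, 31] for k=0..4.
Cycle lengths of π_31 on ℤ/165ℤ: [5, 5, 5, 5, 5, 5, 5, 5, 5, 5, 5, 5, 5, 5, 5, 5, 5, 5, 5, 5, 5, 5, 5, 5, 5, 5, 5, 5, 5, 5, 1, 1, 1, 1, 1, 1, 1, 1, 1, 1, 1, 1, 1, 1, 1]; 45 cycles in total.
With 45 cycles on 165 points, sign = (−1)^{165−45} = +1.

+1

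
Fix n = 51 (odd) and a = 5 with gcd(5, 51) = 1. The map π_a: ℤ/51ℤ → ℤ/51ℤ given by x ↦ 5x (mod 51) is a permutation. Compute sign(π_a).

+1

Orbit of 41 under x↦5x: [41, 1, 5, 25, 23, 13, 14]… (length divides ord_51(5)).
Decompose π into cycles: lengths [16, 16, 16, 2, 1] (5 cycles, including the fixed point 0).
51 − 5 = 46 transpositions; sign(π) = (−1)^46 = +1.
The Jacobi symbol (5|51) = +1 (Zolotarev) agrees.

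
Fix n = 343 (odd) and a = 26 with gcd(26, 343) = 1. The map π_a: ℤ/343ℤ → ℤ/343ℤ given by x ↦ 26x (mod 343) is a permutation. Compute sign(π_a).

Start at x=121: 121 → 59 → 162 → 96 → 95 → 69 → 79 → … (one orbit).
The orbit structure of x ↦ 26x mod 343: 4 orbits of sizes [294, 42, 6, 1].
Σ(ℓ_i−1) = 343−4 = 339; sign = (−1)^339 = -1.
Via Zolotarev, sign(π_{26}) = (26|343) = -1.

-1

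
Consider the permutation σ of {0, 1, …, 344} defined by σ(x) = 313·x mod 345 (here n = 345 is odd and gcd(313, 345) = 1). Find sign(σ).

Start at x=4: 4 → 217 → 301 → 28 → 139 → 37 → 196 → … (one orbit).
Decompose π into cycles: lengths [44, 44, 44, 44, 44, 44, 22, 22, 22, 4, 4, 4, 1, 1, 1] (15 cycles, including the fixed point 0).
15 cycles on 345: each ℓ→(−1)^(ℓ−1), product (−1)^330 = +1.
Zolotarev: (313|345) = +1, matching the cycle-count sign.

+1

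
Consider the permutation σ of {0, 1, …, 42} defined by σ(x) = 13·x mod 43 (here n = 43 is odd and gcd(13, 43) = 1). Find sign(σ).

Trace 11: π^k(11) = [11, 14, 10, 1, 13, 40, 4] for k=0..6.
Cycle lengths of π_13 on ℤ/43ℤ: [21, 21, 1]; 3 cycles in total.
3 cycles on 43: each ℓ→(−1)^(ℓ−1), product (−1)^40 = +1.
The Jacobi symbol (13|43) = +1 (Zolotarev) agrees.

+1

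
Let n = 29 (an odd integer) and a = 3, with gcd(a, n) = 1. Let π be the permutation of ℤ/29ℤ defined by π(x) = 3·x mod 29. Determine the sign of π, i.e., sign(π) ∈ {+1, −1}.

Trace 16: π^k(16) = [16, 19, 28, 26, 20, 2, 6] for k=0..6.
Cycle lengths of π_3 on ℤ/29ℤ: [28, 1]; 2 cycles in total.
29 − 2 = 27 transpositions; sign(π) = (−1)^27 = -1.
Check: (3/29) = -1 by Zolotarev.

-1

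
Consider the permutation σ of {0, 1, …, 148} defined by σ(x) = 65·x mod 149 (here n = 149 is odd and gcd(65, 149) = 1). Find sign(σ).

Trace 126: π^k(126) = [126, 144, 122, 33, 59, 110, 147] for k=0..6.
Cycle type of π: 148 + 1; total 2 cycles.
149 − 2 = 147 transpositions; sign(π) = (−1)^147 = -1.
Via Zolotarev, sign(π_{65}) = (65|149) = -1.

-1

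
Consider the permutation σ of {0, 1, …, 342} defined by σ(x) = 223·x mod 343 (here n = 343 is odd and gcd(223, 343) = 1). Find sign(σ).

-1

Start at x=167: 167 → 197 → 27 → 190 → 181 → 232 → 286 → … (one orbit).
The orbit structure of x ↦ 223x mod 343: 10 orbits of sizes [98, 98, 98, 14, 14, 14, 2, 2, 2, 1].
n − c = 343 − 10 = 333; sign = (−1)^333 = -1.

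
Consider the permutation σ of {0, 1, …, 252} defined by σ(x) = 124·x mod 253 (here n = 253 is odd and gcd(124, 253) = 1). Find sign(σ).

Trace 70: π^k(70) = [70, 78, 58, 108, 236, 169, 210] for k=0..6.
Cycle lengths of π_124 on ℤ/253ℤ: [55, 55, 55, 55, 11, 11, 5, 5, 1]; 9 cycles in total.
n − c = 253 − 9 = 244; sign = (−1)^244 = +1.
The Jacobi symbol (124|253) = +1 (Zolotarev) agrees.

+1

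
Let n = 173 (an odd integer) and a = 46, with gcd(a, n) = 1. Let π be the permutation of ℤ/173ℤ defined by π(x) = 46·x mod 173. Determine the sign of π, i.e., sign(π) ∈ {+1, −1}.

Trace 6: π^k(6) = [6, 103, 67, 141, 85, 104, 113] for k=0..6.
π_46 has 2 disjoint cycles with lengths [172, 1] on {0,…,172}.
n − c = 173 − 2 = 171; sign = (−1)^171 = -1.

-1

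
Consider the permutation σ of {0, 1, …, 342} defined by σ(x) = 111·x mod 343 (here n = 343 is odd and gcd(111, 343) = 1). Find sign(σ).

-1

Orbit of 15 under x↦111x: [15, 293, 281, 321, 302, 251, 78]… (length divides ord_343(111)).
Cycle type of π: 98×3 + 14×3 + 2×3 + 1; total 10 cycles.
With 10 cycles on 343 points, sign = (−1)^{343−10} = -1.
The Jacobi symbol (111|343) = -1 (Zolotarev) agrees.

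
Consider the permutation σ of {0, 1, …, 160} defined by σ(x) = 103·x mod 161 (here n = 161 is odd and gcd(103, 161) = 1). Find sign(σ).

+1

Start at x=125: 125 → 156 → 129 → 85 → 61 → 4 → 90 → … (one orbit).
The orbit structure of x ↦ 103x mod 161: 5 orbits of sizes [66, 66, 22, 6, 1].
161 − 5 = 156 transpositions; sign(π) = (−1)^156 = +1.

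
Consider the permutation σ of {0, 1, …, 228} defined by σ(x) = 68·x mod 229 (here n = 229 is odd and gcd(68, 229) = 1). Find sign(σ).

+1

Orbit of 213 under x↦68x: [213, 57, 212, 218, 168, 203, 64]… (length divides ord_229(68)).
Cycle lengths of π_68 on ℤ/229ℤ: [38, 38, 38, 38, 38, 38, 1]; 7 cycles in total.
Σ(ℓ_i−1) = 229−7 = 222; sign = (−1)^222 = +1.
The Jacobi symbol (68|229) = +1 (Zolotarev) agrees.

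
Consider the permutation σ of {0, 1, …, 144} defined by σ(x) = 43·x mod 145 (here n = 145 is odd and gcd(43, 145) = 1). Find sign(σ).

+1

Orbit of 118 under x↦43x: [118, 144, 102, 36, 98, 9, 97]… (length divides ord_145(43)).
7 cycles of lengths [28, 28, 28, 28, 28, 4, 1].
Σ(ℓ_i−1) = 145−7 = 138; sign = (−1)^138 = +1.
Check: (43/145) = +1 by Zolotarev.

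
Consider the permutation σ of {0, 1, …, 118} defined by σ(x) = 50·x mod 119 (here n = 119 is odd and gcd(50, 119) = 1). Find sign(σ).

+1

Start at x=50: 50 → 1 → 50 (one orbit).
π_50 has 63 disjoint cycles with lengths [2, 2, 2, 2, 2, 2, 2, 2, 2, 2, 2, 2, 2, 2, 2, 2, 2, 2, 2, 2, 2, 2, 2, 2, 2, 2, 2, 2, 2, 2, 2, 2, 2, 2, 2, 2, 2, 2, 2, 2, 2, 2, 2, 2, 2, 2, 2, 2, 2, 2, 2, 2, 2, 2, 2, 2, 1, 1, 1, 1, 1, 1, 1] on {0,…,118}.
n − c = 119 − 63 = 56; sign = (−1)^56 = +1.
(50|119)_J = +1 (Zolotarev's lemma cross-check).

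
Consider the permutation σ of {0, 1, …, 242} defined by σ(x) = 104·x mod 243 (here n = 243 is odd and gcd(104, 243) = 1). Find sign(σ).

-1

Trace 85: π^k(85) = [85, 92, 91, 230, 106, 89, 22] for k=0..6.
The orbit structure of x ↦ 104x mod 243: 6 orbits of sizes [162, 54, 18, 6, 2, 1].
6 cycles on 243: each ℓ→(−1)^(ℓ−1), product (−1)^237 = -1.
(104|243)_J = -1 (Zolotarev's lemma cross-check).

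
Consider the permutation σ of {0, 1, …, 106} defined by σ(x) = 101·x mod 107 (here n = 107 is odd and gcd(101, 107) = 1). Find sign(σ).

+1

Start at x=99: 99 → 48 → 33 → 16 → 11 → 41 → 75 → … (one orbit).
3 cycles of lengths [53, 53, 1].
3 cycles on 107: each ℓ→(−1)^(ℓ−1), product (−1)^104 = +1.
The Jacobi symbol (101|107) = +1 (Zolotarev) agrees.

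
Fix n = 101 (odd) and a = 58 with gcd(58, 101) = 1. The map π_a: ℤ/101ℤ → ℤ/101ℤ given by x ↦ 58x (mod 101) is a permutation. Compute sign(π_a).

Trace 5: π^k(5) = [5, 88, 54, 1, 58, 31, 81] for k=0..6.
Cycle lengths of π_58 on ℤ/101ℤ: [25, 25, 25, 25, 1]; 5 cycles in total.
n − c = 101 − 5 = 96; sign = (−1)^96 = +1.
The Jacobi symbol (58|101) = +1 (Zolotarev) agrees.

+1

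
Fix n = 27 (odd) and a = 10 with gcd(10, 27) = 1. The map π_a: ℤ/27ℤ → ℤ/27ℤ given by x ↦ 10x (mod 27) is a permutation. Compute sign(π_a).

Orbit of 1 under x↦10x: [1, 10, 19]… (length divides ord_27(10)).
Decompose π into cycles: lengths [3, 3, 3, 3, 3, 3, 1, 1, 1, 1, 1, 1, 1, 1, 1] (15 cycles, including the fixed point 0).
27 − 15 = 12 transpositions; sign(π) = (−1)^12 = +1.
(10|27)_J = +1 (Zolotarev's lemma cross-check).

+1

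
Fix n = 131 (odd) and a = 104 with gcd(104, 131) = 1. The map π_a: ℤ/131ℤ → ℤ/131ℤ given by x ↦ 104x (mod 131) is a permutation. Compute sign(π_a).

Orbit of 90 under x↦104x: [90, 59, 110, 43, 18, 38, 22]… (length divides ord_131(104)).
Cycle type of π: 130 + 1; total 2 cycles.
sign(π) = (−1)^{n − #cycles} = (−1)^{131−2} = (−1)^129 = -1.

-1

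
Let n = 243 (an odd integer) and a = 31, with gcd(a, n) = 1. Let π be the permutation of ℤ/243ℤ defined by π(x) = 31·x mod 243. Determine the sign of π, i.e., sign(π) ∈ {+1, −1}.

+1

Start at x=166: 166 → 43 → 118 → 13 → 160 → 100 → 184 → … (one orbit).
Cycle type of π: 81×2 + 27×2 + 9×2 + 3×2 + 1×3; total 11 cycles.
243 − 11 = 232 transpositions; sign(π) = (−1)^232 = +1.
The Jacobi symbol (31|243) = +1 (Zolotarev) agrees.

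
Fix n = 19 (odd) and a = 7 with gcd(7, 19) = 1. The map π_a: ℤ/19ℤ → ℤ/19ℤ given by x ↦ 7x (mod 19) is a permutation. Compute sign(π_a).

+1

Trace 11: π^k(11) = [11, 1, 7] for k=0..2.
π_7 has 7 disjoint cycles with lengths [3, 3, 3, 3, 3, 3, 1] on {0,…,18}.
With 7 cycles on 19 points, sign = (−1)^{19−7} = +1.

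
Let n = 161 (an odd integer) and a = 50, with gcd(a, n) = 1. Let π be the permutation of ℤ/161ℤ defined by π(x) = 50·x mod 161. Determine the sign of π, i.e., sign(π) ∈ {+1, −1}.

+1

Trace 127: π^k(127) = [127, 71, 8, 78, 36, 29, 1] for k=0..6.
21 cycles of lengths [11, 11, 11, 11, 11, 11, 11, 11, 11, 11, 11, 11, 11, 11, 1, 1, 1, 1, 1, 1, 1].
sign(π) = (−1)^{n − #cycles} = (−1)^{161−21} = (−1)^140 = +1.
The Jacobi symbol (50|161) = +1 (Zolotarev) agrees.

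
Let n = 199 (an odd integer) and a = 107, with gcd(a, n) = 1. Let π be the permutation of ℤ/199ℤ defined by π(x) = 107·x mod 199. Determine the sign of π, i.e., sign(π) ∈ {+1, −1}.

Start at x=198: 198 → 92 → 93 → 1 → 107 → 106 → 198 (one orbit).
Cycle type of π: 6×33 + 1; total 34 cycles.
sign(π) = (−1)^{n − #cycles} = (−1)^{199−34} = (−1)^165 = -1.

-1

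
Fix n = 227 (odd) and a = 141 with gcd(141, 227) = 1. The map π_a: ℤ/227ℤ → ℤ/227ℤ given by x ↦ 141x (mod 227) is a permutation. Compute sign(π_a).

+1

Orbit of 160 under x↦141x: [160, 87, 9, 134, 53, 209, 186]… (length divides ord_227(141)).
The orbit structure of x ↦ 141x mod 227: 3 orbits of sizes [113, 113, 1].
Σ(ℓ_i−1) = 227−3 = 224; sign = (−1)^224 = +1.
(141|227)_J = +1 (Zolotarev's lemma cross-check).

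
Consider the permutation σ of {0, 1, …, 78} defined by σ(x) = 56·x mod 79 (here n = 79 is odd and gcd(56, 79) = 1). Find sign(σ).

Trace 55: π^k(55) = [55, 78, 23, 24, 1, 56] for k=0..5.
Cycle lengths of π_56 on ℤ/79ℤ: [6, 6, 6, 6, 6, 6, 6, 6, 6, 6, 6, 6, 6, 1]; 14 cycles in total.
n − c = 79 − 14 = 65; sign = (−1)^65 = -1.

-1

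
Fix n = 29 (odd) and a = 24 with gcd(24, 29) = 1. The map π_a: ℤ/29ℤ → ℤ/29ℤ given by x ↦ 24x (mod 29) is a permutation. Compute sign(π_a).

+1

Trace 20: π^k(20) = [20, 16, 7, 23, 1, 24, 25] for k=0..6.
The orbit structure of x ↦ 24x mod 29: 5 orbits of sizes [7, 7, 7, 7, 1].
5 cycles on 29: each ℓ→(−1)^(ℓ−1), product (−1)^24 = +1.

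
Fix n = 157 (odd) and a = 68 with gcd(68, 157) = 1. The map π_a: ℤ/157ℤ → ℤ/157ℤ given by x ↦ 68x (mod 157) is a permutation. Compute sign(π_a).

Start at x=10: 10 → 52 → 82 → 81 → 13 → 99 → 138 → … (one orbit).
Cycle type of π: 78×2 + 1; total 3 cycles.
sign(π) = (−1)^{n − #cycles} = (−1)^{157−3} = (−1)^154 = +1.

+1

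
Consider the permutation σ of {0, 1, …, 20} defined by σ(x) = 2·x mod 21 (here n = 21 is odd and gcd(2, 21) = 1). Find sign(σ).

-1

Start at x=2: 2 → 4 → 8 → 16 → 11 → 1 → 2 (one orbit).
Cycle type of π: 6×2 + 3×2 + 2 + 1; total 6 cycles.
sign(π) = (−1)^{n − #cycles} = (−1)^{21−6} = (−1)^15 = -1.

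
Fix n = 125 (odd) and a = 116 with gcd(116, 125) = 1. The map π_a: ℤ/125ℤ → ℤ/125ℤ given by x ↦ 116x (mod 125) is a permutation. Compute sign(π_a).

+1

Start at x=71: 71 → 111 → 1 → 116 → 81 → 21 → 61 → … (one orbit).
π_116 has 13 disjoint cycles with lengths [25, 25, 25, 25, 5, 5, 5, 5, 1, 1, 1, 1, 1] on {0,…,124}.
n − c = 125 − 13 = 112; sign = (−1)^112 = +1.
The Jacobi symbol (116|125) = +1 (Zolotarev) agrees.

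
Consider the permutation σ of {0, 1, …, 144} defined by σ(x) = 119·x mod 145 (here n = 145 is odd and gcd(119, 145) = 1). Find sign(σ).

-1

Orbit of 1 under x↦119x: [1, 119, 96, 114, 81, 69, 91]… (length divides ord_145(119)).
π_119 has 8 disjoint cycles with lengths [28, 28, 28, 28, 28, 2, 2, 1] on {0,…,144}.
8 cycles on 145: each ℓ→(−1)^(ℓ−1), product (−1)^137 = -1.
(119|145)_J = -1 (Zolotarev's lemma cross-check).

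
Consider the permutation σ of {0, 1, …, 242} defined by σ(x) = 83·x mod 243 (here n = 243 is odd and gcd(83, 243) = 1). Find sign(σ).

Start at x=26: 26 → 214 → 23 → 208 → 11 → 184 → 206 → … (one orbit).
6 cycles of lengths [162, 54, 18, 6, 2, 1].
n − c = 243 − 6 = 237; sign = (−1)^237 = -1.
Via Zolotarev, sign(π_{83}) = (83|243) = -1.

-1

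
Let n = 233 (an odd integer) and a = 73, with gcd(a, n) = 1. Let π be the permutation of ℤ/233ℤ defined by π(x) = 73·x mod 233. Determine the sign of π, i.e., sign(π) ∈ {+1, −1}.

-1

Start at x=99: 99 → 4 → 59 → 113 → 94 → 105 → 209 → … (one orbit).
π_73 has 2 disjoint cycles with lengths [232, 1] on {0,…,232}.
233 − 2 = 231 transpositions; sign(π) = (−1)^231 = -1.
Via Zolotarev, sign(π_{73}) = (73|233) = -1.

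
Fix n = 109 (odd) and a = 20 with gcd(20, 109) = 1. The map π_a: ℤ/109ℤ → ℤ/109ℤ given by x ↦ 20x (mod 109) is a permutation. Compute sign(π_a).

+1

Start at x=49: 49 → 108 → 89 → 36 → 66 → 12 → 22 → … (one orbit).
Decompose π into cycles: lengths [54, 54, 1] (3 cycles, including the fixed point 0).
Σ(ℓ_i−1) = 109−3 = 106; sign = (−1)^106 = +1.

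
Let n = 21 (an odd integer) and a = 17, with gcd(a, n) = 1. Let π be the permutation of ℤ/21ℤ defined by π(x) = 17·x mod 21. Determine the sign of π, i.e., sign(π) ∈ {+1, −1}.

+1

Start at x=5: 5 → 1 → 17 → 16 → 20 → 4 → 5 (one orbit).
π_17 has 5 disjoint cycles with lengths [6, 6, 6, 2, 1] on {0,…,20}.
n − c = 21 − 5 = 16; sign = (−1)^16 = +1.
Via Zolotarev, sign(π_{17}) = (17|21) = +1.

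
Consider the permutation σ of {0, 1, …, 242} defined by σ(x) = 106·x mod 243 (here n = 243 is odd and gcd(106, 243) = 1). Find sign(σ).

+1

Orbit of 58 under x↦106x: [58, 73, 205, 103, 226, 142, 229]… (length divides ord_243(106)).
The orbit structure of x ↦ 106x mod 243: 11 orbits of sizes [81, 81, 27, 27, 9, 9, 3, 3, 1, 1, 1].
Σ(ℓ_i−1) = 243−11 = 232; sign = (−1)^232 = +1.
Zolotarev: (106|243) = +1, matching the cycle-count sign.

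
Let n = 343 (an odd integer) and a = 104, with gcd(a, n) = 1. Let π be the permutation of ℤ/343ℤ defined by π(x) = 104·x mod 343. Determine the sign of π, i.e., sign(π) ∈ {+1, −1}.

-1

Start at x=335: 335 → 197 → 251 → 36 → 314 → 71 → 181 → … (one orbit).
10 cycles of lengths [98, 98, 98, 14, 14, 14, 2, 2, 2, 1].
10 cycles on 343: each ℓ→(−1)^(ℓ−1), product (−1)^333 = -1.
(104|343)_J = -1 (Zolotarev's lemma cross-check).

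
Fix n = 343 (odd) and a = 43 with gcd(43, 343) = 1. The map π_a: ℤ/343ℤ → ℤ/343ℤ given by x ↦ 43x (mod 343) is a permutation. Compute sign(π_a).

+1

Start at x=29: 29 → 218 → 113 → 57 → 50 → 92 → 183 → … (one orbit).
π_43 has 19 disjoint cycles with lengths [49, 49, 49, 49, 49, 49, 7, 7, 7, 7, 7, 7, 1, 1, 1, 1, 1, 1, 1] on {0,…,342}.
19 cycles on 343: each ℓ→(−1)^(ℓ−1), product (−1)^324 = +1.
Check: (43/343) = +1 by Zolotarev.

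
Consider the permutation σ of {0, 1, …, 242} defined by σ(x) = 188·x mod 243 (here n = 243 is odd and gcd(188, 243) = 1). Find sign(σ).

-1

Trace 163: π^k(163) = [163, 26, 28, 161, 136, 53, 1] for k=0..6.
The orbit structure of x ↦ 188x mod 243: 32 orbits of sizes [18, 18, 18, 18, 18, 18, 18, 18, 18, 6, 6, 6, 6, 6, 6, 6, 6, 6, 2, 2, 2, 2, 2, 2, 2, 2, 2, 2, 2, 2, 2, 1].
32 cycles on 243: each ℓ→(−1)^(ℓ−1), product (−1)^211 = -1.
(188|243)_J = -1 (Zolotarev's lemma cross-check).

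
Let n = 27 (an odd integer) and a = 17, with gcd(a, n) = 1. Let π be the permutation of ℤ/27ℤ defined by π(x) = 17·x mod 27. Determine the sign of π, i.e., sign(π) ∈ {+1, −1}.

-1

Start at x=1: 1 → 17 → 19 → 26 → 10 → 8 → 1 (one orbit).
Cycle type of π: 6×3 + 2×4 + 1; total 8 cycles.
27 − 8 = 19 transpositions; sign(π) = (−1)^19 = -1.
Via Zolotarev, sign(π_{17}) = (17|27) = -1.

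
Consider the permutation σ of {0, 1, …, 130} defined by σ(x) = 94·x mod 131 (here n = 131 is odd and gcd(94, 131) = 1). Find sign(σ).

Orbit of 77 under x↦94x: [77, 33, 89, 113, 11, 117, 125]… (length divides ord_131(94)).
Cycle lengths of π_94 on ℤ/131ℤ: [65, 65, 1]; 3 cycles in total.
sign(π) = (−1)^{n − #cycles} = (−1)^{131−3} = (−1)^128 = +1.
Zolotarev: (94|131) = +1, matching the cycle-count sign.

+1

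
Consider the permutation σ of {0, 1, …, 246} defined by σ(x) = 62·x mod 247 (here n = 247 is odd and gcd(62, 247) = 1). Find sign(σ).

Trace 4: π^k(4) = [4, 1, 62, 139, 220, 55, 199] for k=0..6.
Cycle lengths of π_62 on ℤ/247ℤ: [18, 18, 18, 18, 18, 18, 18, 18, 18, 18, 18, 18, 9, 9, 6, 6, 1]; 17 cycles in total.
Σ(ℓ_i−1) = 247−17 = 230; sign = (−1)^230 = +1.

+1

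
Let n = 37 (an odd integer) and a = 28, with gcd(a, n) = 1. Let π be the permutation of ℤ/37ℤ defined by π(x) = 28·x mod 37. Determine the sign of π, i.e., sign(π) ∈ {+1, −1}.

+1

Trace 21: π^k(21) = [21, 33, 36, 9, 30, 26, 25] for k=0..6.
3 cycles of lengths [18, 18, 1].
n − c = 37 − 3 = 34; sign = (−1)^34 = +1.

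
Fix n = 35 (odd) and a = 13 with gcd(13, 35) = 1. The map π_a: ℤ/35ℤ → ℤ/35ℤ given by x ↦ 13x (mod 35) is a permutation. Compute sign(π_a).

+1

Trace 27: π^k(27) = [27, 1, 13, 29] for k=0..3.
Decompose π into cycles: lengths [4, 4, 4, 4, 4, 4, 4, 2, 2, 2, 1] (11 cycles, including the fixed point 0).
n − c = 35 − 11 = 24; sign = (−1)^24 = +1.
The Jacobi symbol (13|35) = +1 (Zolotarev) agrees.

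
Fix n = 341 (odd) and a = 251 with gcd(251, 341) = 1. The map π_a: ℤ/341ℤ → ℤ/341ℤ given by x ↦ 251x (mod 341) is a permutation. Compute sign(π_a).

-1

Orbit of 236 under x↦251x: [236, 243, 295, 48, 113, 60, 56]… (length divides ord_341(251)).
π_251 has 14 disjoint cycles with lengths [30, 30, 30, 30, 30, 30, 30, 30, 30, 30, 30, 5, 5, 1] on {0,…,340}.
n − c = 341 − 14 = 327; sign = (−1)^327 = -1.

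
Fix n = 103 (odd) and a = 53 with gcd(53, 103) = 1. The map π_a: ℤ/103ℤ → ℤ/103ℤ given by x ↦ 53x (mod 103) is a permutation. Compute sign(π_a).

Trace 52: π^k(52) = [52, 78, 14, 21, 83, 73, 58] for k=0..6.
Decompose π into cycles: lengths [102, 1] (2 cycles, including the fixed point 0).
2 cycles on 103: each ℓ→(−1)^(ℓ−1), product (−1)^101 = -1.

-1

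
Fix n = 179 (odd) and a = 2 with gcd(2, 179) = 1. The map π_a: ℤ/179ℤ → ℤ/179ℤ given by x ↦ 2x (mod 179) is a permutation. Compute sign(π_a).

Start at x=107: 107 → 35 → 70 → 140 → 101 → 23 → 46 → … (one orbit).
2 cycles of lengths [178, 1].
2 cycles on 179: each ℓ→(−1)^(ℓ−1), product (−1)^177 = -1.
Check: (2/179) = -1 by Zolotarev.

-1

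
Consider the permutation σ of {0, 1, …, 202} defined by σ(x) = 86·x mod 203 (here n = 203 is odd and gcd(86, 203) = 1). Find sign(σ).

Start at x=1: 1 → 86 → 88 → 57 → 30 → 144 → 1 (one orbit).
Cycle lengths of π_86 on ℤ/203ℤ: [6, 6, 6, 6, 6, 6, 6, 6, 6, 6, 6, 6, 6, 6, 6, 6, 6, 6, 6, 6, 6, 6, 6, 6, 6, 6, 6, 6, 3, 3, 2, 2, 2, 2, 2, 2, 2, 2, 2, 2, 2, 2, 2, 2, 1]; 45 cycles in total.
n − c = 203 − 45 = 158; sign = (−1)^158 = +1.
(86|203)_J = +1 (Zolotarev's lemma cross-check).

+1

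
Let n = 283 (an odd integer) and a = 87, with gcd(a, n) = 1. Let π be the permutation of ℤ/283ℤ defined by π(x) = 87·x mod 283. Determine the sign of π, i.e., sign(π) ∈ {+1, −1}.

Orbit of 14 under x↦87x: [14, 86, 124, 34, 128, 99, 123]… (length divides ord_283(87)).
Cycle type of π: 282 + 1; total 2 cycles.
2 cycles on 283: each ℓ→(−1)^(ℓ−1), product (−1)^281 = -1.
(87|283)_J = -1 (Zolotarev's lemma cross-check).

-1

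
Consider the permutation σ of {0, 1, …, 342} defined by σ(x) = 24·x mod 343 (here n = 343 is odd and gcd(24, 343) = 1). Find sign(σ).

Trace 106: π^k(106) = [106, 143, 2, 48, 123, 208, 190] for k=0..6.
Cycle type of π: 294 + 42 + 6 + 1; total 4 cycles.
n − c = 343 − 4 = 339; sign = (−1)^339 = -1.

-1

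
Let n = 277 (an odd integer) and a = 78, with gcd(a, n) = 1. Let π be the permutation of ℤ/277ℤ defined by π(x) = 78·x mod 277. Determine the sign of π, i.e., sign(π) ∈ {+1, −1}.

-1

Trace 215: π^k(215) = [215, 150, 66, 162, 171, 42, 229] for k=0..6.
The orbit structure of x ↦ 78x mod 277: 2 orbits of sizes [276, 1].
277 − 2 = 275 transpositions; sign(π) = (−1)^275 = -1.
(78|277)_J = -1 (Zolotarev's lemma cross-check).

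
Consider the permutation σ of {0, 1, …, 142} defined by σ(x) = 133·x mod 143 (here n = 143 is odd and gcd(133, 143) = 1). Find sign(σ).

+1

Start at x=100: 100 → 1 → 133 → 100 (one orbit).
Cycle type of π: 3×44 + 1×11; total 55 cycles.
sign(π) = (−1)^{n − #cycles} = (−1)^{143−55} = (−1)^88 = +1.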